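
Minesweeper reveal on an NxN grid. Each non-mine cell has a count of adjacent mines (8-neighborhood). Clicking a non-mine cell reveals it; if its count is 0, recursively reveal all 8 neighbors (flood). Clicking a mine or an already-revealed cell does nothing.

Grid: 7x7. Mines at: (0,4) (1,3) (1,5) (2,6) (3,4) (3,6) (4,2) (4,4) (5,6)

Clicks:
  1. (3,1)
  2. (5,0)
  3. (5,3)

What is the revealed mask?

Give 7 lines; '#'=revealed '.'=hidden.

Click 1 (3,1) count=1: revealed 1 new [(3,1)] -> total=1
Click 2 (5,0) count=0: revealed 25 new [(0,0) (0,1) (0,2) (1,0) (1,1) (1,2) (2,0) (2,1) (2,2) (3,0) (3,2) (4,0) (4,1) (5,0) (5,1) (5,2) (5,3) (5,4) (5,5) (6,0) (6,1) (6,2) (6,3) (6,4) (6,5)] -> total=26
Click 3 (5,3) count=2: revealed 0 new [(none)] -> total=26

Answer: ###....
###....
###....
###....
##.....
######.
######.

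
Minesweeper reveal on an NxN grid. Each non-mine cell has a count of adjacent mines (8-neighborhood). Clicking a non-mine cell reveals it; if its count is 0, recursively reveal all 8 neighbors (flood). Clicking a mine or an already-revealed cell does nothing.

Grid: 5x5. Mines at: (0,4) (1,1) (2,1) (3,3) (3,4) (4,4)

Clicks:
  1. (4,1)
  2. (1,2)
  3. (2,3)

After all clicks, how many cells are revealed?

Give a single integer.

Answer: 8

Derivation:
Click 1 (4,1) count=0: revealed 6 new [(3,0) (3,1) (3,2) (4,0) (4,1) (4,2)] -> total=6
Click 2 (1,2) count=2: revealed 1 new [(1,2)] -> total=7
Click 3 (2,3) count=2: revealed 1 new [(2,3)] -> total=8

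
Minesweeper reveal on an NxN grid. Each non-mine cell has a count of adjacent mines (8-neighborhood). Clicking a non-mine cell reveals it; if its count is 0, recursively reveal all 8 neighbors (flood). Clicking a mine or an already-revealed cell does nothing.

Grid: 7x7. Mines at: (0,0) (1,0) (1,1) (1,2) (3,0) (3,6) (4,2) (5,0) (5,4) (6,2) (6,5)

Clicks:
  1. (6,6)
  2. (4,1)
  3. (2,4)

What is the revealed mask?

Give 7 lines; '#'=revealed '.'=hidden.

Answer: ...####
...####
...####
...###.
.#.###.
.......
......#

Derivation:
Click 1 (6,6) count=1: revealed 1 new [(6,6)] -> total=1
Click 2 (4,1) count=3: revealed 1 new [(4,1)] -> total=2
Click 3 (2,4) count=0: revealed 18 new [(0,3) (0,4) (0,5) (0,6) (1,3) (1,4) (1,5) (1,6) (2,3) (2,4) (2,5) (2,6) (3,3) (3,4) (3,5) (4,3) (4,4) (4,5)] -> total=20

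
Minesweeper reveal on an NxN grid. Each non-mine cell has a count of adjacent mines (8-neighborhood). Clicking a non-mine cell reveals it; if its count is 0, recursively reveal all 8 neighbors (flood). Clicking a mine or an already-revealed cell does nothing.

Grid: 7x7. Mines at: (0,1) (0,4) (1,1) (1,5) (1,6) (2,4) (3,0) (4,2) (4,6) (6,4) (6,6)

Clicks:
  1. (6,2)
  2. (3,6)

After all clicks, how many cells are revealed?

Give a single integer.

Answer: 11

Derivation:
Click 1 (6,2) count=0: revealed 10 new [(4,0) (4,1) (5,0) (5,1) (5,2) (5,3) (6,0) (6,1) (6,2) (6,3)] -> total=10
Click 2 (3,6) count=1: revealed 1 new [(3,6)] -> total=11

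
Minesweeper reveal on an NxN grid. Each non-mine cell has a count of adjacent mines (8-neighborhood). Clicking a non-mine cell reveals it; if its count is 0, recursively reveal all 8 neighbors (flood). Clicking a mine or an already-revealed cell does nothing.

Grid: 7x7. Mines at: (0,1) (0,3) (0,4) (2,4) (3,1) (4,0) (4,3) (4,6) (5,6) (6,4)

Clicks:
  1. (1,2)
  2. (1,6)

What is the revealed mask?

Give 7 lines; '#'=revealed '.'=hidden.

Click 1 (1,2) count=2: revealed 1 new [(1,2)] -> total=1
Click 2 (1,6) count=0: revealed 8 new [(0,5) (0,6) (1,5) (1,6) (2,5) (2,6) (3,5) (3,6)] -> total=9

Answer: .....##
..#..##
.....##
.....##
.......
.......
.......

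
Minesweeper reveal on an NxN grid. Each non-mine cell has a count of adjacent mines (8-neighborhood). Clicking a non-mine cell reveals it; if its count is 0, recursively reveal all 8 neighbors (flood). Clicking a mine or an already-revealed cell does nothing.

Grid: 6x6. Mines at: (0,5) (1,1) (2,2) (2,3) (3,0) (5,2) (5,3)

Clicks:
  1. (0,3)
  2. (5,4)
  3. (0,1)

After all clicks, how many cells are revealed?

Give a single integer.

Click 1 (0,3) count=0: revealed 6 new [(0,2) (0,3) (0,4) (1,2) (1,3) (1,4)] -> total=6
Click 2 (5,4) count=1: revealed 1 new [(5,4)] -> total=7
Click 3 (0,1) count=1: revealed 1 new [(0,1)] -> total=8

Answer: 8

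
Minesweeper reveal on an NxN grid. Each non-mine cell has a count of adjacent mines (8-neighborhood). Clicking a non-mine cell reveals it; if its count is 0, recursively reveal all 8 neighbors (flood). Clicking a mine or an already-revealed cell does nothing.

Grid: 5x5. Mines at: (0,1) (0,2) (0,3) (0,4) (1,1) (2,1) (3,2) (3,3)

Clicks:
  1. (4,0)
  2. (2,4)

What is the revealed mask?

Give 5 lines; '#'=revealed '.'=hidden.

Click 1 (4,0) count=0: revealed 4 new [(3,0) (3,1) (4,0) (4,1)] -> total=4
Click 2 (2,4) count=1: revealed 1 new [(2,4)] -> total=5

Answer: .....
.....
....#
##...
##...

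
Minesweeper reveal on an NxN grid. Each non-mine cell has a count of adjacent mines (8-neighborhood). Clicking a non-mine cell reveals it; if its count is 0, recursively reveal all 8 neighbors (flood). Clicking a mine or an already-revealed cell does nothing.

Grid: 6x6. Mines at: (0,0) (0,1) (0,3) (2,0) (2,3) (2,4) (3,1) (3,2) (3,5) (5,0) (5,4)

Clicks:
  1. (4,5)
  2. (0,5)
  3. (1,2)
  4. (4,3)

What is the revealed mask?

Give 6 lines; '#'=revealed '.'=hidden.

Click 1 (4,5) count=2: revealed 1 new [(4,5)] -> total=1
Click 2 (0,5) count=0: revealed 4 new [(0,4) (0,5) (1,4) (1,5)] -> total=5
Click 3 (1,2) count=3: revealed 1 new [(1,2)] -> total=6
Click 4 (4,3) count=2: revealed 1 new [(4,3)] -> total=7

Answer: ....##
..#.##
......
......
...#.#
......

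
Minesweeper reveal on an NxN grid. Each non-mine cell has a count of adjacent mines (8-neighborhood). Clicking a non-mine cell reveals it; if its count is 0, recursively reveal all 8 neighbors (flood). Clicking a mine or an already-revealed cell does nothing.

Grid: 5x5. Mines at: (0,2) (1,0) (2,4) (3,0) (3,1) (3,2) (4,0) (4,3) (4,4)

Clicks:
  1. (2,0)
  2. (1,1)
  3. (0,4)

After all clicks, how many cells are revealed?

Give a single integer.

Click 1 (2,0) count=3: revealed 1 new [(2,0)] -> total=1
Click 2 (1,1) count=2: revealed 1 new [(1,1)] -> total=2
Click 3 (0,4) count=0: revealed 4 new [(0,3) (0,4) (1,3) (1,4)] -> total=6

Answer: 6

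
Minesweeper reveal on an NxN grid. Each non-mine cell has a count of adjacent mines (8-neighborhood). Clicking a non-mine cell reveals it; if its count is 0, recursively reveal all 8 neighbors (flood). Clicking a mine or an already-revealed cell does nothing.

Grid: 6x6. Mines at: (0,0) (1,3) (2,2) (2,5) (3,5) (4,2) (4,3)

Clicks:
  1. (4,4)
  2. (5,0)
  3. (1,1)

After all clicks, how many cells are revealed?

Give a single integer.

Answer: 11

Derivation:
Click 1 (4,4) count=2: revealed 1 new [(4,4)] -> total=1
Click 2 (5,0) count=0: revealed 10 new [(1,0) (1,1) (2,0) (2,1) (3,0) (3,1) (4,0) (4,1) (5,0) (5,1)] -> total=11
Click 3 (1,1) count=2: revealed 0 new [(none)] -> total=11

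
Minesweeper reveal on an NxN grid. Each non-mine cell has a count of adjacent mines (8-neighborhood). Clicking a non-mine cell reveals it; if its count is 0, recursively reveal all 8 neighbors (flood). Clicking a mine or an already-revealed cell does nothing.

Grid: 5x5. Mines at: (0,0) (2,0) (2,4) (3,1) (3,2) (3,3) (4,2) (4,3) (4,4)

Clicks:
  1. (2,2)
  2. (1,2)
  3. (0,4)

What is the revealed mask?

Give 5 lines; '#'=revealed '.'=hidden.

Click 1 (2,2) count=3: revealed 1 new [(2,2)] -> total=1
Click 2 (1,2) count=0: revealed 10 new [(0,1) (0,2) (0,3) (0,4) (1,1) (1,2) (1,3) (1,4) (2,1) (2,3)] -> total=11
Click 3 (0,4) count=0: revealed 0 new [(none)] -> total=11

Answer: .####
.####
.###.
.....
.....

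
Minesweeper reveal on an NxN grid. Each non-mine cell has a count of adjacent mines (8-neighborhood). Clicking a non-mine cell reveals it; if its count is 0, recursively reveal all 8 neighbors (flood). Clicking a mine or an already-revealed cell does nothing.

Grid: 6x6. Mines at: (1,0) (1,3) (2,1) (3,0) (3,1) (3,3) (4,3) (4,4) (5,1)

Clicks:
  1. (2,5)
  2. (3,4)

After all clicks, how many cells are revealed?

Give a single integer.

Answer: 8

Derivation:
Click 1 (2,5) count=0: revealed 8 new [(0,4) (0,5) (1,4) (1,5) (2,4) (2,5) (3,4) (3,5)] -> total=8
Click 2 (3,4) count=3: revealed 0 new [(none)] -> total=8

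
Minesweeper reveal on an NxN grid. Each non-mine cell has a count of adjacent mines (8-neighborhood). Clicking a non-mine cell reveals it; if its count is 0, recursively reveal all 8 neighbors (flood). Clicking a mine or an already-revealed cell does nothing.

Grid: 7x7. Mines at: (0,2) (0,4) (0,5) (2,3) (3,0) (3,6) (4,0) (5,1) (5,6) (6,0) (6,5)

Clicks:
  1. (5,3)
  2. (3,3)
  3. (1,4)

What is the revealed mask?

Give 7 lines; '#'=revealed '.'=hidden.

Answer: .......
....#..
.......
..####.
..####.
..####.
..###..

Derivation:
Click 1 (5,3) count=0: revealed 15 new [(3,2) (3,3) (3,4) (3,5) (4,2) (4,3) (4,4) (4,5) (5,2) (5,3) (5,4) (5,5) (6,2) (6,3) (6,4)] -> total=15
Click 2 (3,3) count=1: revealed 0 new [(none)] -> total=15
Click 3 (1,4) count=3: revealed 1 new [(1,4)] -> total=16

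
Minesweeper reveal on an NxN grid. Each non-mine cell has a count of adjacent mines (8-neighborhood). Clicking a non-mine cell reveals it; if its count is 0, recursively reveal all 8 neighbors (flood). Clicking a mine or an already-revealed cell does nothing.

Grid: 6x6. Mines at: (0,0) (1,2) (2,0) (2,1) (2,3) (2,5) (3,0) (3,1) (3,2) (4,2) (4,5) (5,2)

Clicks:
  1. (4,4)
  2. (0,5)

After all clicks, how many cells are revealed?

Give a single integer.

Answer: 7

Derivation:
Click 1 (4,4) count=1: revealed 1 new [(4,4)] -> total=1
Click 2 (0,5) count=0: revealed 6 new [(0,3) (0,4) (0,5) (1,3) (1,4) (1,5)] -> total=7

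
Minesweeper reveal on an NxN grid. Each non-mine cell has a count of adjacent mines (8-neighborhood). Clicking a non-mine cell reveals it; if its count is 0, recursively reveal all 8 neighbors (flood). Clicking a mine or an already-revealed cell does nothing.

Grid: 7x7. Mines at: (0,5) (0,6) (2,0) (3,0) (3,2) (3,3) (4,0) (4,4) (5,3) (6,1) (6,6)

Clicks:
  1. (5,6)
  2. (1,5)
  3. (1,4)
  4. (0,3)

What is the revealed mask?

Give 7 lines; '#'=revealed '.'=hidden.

Click 1 (5,6) count=1: revealed 1 new [(5,6)] -> total=1
Click 2 (1,5) count=2: revealed 1 new [(1,5)] -> total=2
Click 3 (1,4) count=1: revealed 1 new [(1,4)] -> total=3
Click 4 (0,3) count=0: revealed 13 new [(0,0) (0,1) (0,2) (0,3) (0,4) (1,0) (1,1) (1,2) (1,3) (2,1) (2,2) (2,3) (2,4)] -> total=16

Answer: #####..
######.
.####..
.......
.......
......#
.......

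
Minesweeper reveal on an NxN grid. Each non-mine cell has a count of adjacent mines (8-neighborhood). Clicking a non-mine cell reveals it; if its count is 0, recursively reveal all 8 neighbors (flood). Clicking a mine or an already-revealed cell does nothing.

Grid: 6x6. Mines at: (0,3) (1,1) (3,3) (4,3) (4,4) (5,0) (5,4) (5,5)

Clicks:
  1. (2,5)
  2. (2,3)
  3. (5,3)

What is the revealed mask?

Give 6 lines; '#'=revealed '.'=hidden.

Click 1 (2,5) count=0: revealed 8 new [(0,4) (0,5) (1,4) (1,5) (2,4) (2,5) (3,4) (3,5)] -> total=8
Click 2 (2,3) count=1: revealed 1 new [(2,3)] -> total=9
Click 3 (5,3) count=3: revealed 1 new [(5,3)] -> total=10

Answer: ....##
....##
...###
....##
......
...#..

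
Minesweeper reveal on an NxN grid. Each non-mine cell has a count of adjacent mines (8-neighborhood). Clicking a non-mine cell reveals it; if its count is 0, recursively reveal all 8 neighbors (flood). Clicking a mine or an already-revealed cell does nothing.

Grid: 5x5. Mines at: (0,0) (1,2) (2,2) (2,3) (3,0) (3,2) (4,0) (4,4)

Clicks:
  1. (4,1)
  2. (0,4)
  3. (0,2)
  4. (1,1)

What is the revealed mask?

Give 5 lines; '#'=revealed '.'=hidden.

Answer: ..###
.#.##
.....
.....
.#...

Derivation:
Click 1 (4,1) count=3: revealed 1 new [(4,1)] -> total=1
Click 2 (0,4) count=0: revealed 4 new [(0,3) (0,4) (1,3) (1,4)] -> total=5
Click 3 (0,2) count=1: revealed 1 new [(0,2)] -> total=6
Click 4 (1,1) count=3: revealed 1 new [(1,1)] -> total=7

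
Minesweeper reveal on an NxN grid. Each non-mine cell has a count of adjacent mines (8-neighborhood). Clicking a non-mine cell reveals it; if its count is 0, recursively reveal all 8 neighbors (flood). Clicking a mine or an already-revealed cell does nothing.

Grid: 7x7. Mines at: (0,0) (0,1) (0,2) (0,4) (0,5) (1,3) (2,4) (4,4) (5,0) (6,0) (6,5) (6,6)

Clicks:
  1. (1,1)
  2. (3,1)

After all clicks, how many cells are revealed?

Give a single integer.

Click 1 (1,1) count=3: revealed 1 new [(1,1)] -> total=1
Click 2 (3,1) count=0: revealed 22 new [(1,0) (1,2) (2,0) (2,1) (2,2) (2,3) (3,0) (3,1) (3,2) (3,3) (4,0) (4,1) (4,2) (4,3) (5,1) (5,2) (5,3) (5,4) (6,1) (6,2) (6,3) (6,4)] -> total=23

Answer: 23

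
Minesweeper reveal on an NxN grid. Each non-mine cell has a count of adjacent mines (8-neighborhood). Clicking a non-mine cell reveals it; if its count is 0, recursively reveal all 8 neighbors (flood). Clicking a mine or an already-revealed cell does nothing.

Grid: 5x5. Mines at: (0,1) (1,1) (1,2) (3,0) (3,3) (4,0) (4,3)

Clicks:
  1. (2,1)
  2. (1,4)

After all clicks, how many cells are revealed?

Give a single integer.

Answer: 7

Derivation:
Click 1 (2,1) count=3: revealed 1 new [(2,1)] -> total=1
Click 2 (1,4) count=0: revealed 6 new [(0,3) (0,4) (1,3) (1,4) (2,3) (2,4)] -> total=7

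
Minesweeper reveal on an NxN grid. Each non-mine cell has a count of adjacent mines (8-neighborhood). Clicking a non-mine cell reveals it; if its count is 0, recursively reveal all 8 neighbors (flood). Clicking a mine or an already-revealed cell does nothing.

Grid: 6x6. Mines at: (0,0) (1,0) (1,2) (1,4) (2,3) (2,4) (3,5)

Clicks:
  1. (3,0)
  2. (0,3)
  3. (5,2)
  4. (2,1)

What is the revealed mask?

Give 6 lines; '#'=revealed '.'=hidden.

Answer: ...#..
......
###...
#####.
######
######

Derivation:
Click 1 (3,0) count=0: revealed 20 new [(2,0) (2,1) (2,2) (3,0) (3,1) (3,2) (3,3) (3,4) (4,0) (4,1) (4,2) (4,3) (4,4) (4,5) (5,0) (5,1) (5,2) (5,3) (5,4) (5,5)] -> total=20
Click 2 (0,3) count=2: revealed 1 new [(0,3)] -> total=21
Click 3 (5,2) count=0: revealed 0 new [(none)] -> total=21
Click 4 (2,1) count=2: revealed 0 new [(none)] -> total=21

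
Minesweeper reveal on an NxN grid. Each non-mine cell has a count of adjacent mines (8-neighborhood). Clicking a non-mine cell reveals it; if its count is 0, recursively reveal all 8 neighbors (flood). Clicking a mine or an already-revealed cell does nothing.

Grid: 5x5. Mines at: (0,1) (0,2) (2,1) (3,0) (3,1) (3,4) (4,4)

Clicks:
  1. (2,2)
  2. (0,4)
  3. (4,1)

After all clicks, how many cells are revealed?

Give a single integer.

Answer: 8

Derivation:
Click 1 (2,2) count=2: revealed 1 new [(2,2)] -> total=1
Click 2 (0,4) count=0: revealed 6 new [(0,3) (0,4) (1,3) (1,4) (2,3) (2,4)] -> total=7
Click 3 (4,1) count=2: revealed 1 new [(4,1)] -> total=8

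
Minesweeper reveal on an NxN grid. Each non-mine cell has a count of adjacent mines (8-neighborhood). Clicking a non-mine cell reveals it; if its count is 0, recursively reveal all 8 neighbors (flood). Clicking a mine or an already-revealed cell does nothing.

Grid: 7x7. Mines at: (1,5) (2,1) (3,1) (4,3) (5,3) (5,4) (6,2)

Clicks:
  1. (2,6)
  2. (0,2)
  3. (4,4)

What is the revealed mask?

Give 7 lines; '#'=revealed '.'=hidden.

Click 1 (2,6) count=1: revealed 1 new [(2,6)] -> total=1
Click 2 (0,2) count=0: revealed 16 new [(0,0) (0,1) (0,2) (0,3) (0,4) (1,0) (1,1) (1,2) (1,3) (1,4) (2,2) (2,3) (2,4) (3,2) (3,3) (3,4)] -> total=17
Click 3 (4,4) count=3: revealed 1 new [(4,4)] -> total=18

Answer: #####..
#####..
..###.#
..###..
....#..
.......
.......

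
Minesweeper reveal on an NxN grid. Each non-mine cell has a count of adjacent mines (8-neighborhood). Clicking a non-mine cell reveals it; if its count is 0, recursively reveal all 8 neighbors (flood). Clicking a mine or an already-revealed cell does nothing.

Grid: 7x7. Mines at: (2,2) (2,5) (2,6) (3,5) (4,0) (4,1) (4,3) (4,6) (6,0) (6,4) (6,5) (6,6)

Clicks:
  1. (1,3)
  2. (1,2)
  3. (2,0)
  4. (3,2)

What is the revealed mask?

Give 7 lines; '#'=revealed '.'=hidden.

Answer: #######
#######
##.....
###....
.......
.......
.......

Derivation:
Click 1 (1,3) count=1: revealed 1 new [(1,3)] -> total=1
Click 2 (1,2) count=1: revealed 1 new [(1,2)] -> total=2
Click 3 (2,0) count=0: revealed 16 new [(0,0) (0,1) (0,2) (0,3) (0,4) (0,5) (0,6) (1,0) (1,1) (1,4) (1,5) (1,6) (2,0) (2,1) (3,0) (3,1)] -> total=18
Click 4 (3,2) count=3: revealed 1 new [(3,2)] -> total=19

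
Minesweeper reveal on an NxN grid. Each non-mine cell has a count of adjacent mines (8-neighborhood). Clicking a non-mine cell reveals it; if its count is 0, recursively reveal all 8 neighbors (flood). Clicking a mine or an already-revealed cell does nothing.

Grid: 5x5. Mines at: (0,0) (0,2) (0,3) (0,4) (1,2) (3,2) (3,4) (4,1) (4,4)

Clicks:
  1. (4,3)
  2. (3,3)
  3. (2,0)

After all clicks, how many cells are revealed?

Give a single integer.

Click 1 (4,3) count=3: revealed 1 new [(4,3)] -> total=1
Click 2 (3,3) count=3: revealed 1 new [(3,3)] -> total=2
Click 3 (2,0) count=0: revealed 6 new [(1,0) (1,1) (2,0) (2,1) (3,0) (3,1)] -> total=8

Answer: 8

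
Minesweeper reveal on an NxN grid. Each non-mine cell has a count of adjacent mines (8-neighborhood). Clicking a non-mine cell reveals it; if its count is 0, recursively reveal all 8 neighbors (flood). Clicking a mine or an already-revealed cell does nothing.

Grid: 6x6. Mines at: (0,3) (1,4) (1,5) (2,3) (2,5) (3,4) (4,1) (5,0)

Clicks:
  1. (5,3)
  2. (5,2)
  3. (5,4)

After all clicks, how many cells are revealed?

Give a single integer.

Click 1 (5,3) count=0: revealed 8 new [(4,2) (4,3) (4,4) (4,5) (5,2) (5,3) (5,4) (5,5)] -> total=8
Click 2 (5,2) count=1: revealed 0 new [(none)] -> total=8
Click 3 (5,4) count=0: revealed 0 new [(none)] -> total=8

Answer: 8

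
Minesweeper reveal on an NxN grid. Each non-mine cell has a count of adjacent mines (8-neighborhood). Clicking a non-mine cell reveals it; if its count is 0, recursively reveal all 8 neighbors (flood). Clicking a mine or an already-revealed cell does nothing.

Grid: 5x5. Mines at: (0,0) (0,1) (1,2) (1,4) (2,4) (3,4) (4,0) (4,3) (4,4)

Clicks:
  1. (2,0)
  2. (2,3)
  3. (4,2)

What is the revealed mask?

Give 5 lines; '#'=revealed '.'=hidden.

Answer: .....
##...
##.#.
##...
..#..

Derivation:
Click 1 (2,0) count=0: revealed 6 new [(1,0) (1,1) (2,0) (2,1) (3,0) (3,1)] -> total=6
Click 2 (2,3) count=4: revealed 1 new [(2,3)] -> total=7
Click 3 (4,2) count=1: revealed 1 new [(4,2)] -> total=8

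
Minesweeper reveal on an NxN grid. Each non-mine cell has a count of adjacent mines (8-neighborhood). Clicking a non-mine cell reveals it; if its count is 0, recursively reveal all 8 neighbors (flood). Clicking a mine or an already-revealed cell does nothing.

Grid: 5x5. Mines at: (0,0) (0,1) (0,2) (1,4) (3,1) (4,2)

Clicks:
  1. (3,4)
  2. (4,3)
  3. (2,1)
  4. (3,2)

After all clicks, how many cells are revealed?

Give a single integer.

Answer: 8

Derivation:
Click 1 (3,4) count=0: revealed 6 new [(2,3) (2,4) (3,3) (3,4) (4,3) (4,4)] -> total=6
Click 2 (4,3) count=1: revealed 0 new [(none)] -> total=6
Click 3 (2,1) count=1: revealed 1 new [(2,1)] -> total=7
Click 4 (3,2) count=2: revealed 1 new [(3,2)] -> total=8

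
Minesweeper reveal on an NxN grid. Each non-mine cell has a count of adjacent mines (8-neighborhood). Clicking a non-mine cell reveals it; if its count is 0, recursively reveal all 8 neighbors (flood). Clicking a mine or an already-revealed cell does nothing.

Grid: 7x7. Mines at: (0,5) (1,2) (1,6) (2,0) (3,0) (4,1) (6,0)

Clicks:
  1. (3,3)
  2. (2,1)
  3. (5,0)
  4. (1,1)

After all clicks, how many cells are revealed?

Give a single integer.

Click 1 (3,3) count=0: revealed 30 new [(1,3) (1,4) (1,5) (2,2) (2,3) (2,4) (2,5) (2,6) (3,2) (3,3) (3,4) (3,5) (3,6) (4,2) (4,3) (4,4) (4,5) (4,6) (5,1) (5,2) (5,3) (5,4) (5,5) (5,6) (6,1) (6,2) (6,3) (6,4) (6,5) (6,6)] -> total=30
Click 2 (2,1) count=3: revealed 1 new [(2,1)] -> total=31
Click 3 (5,0) count=2: revealed 1 new [(5,0)] -> total=32
Click 4 (1,1) count=2: revealed 1 new [(1,1)] -> total=33

Answer: 33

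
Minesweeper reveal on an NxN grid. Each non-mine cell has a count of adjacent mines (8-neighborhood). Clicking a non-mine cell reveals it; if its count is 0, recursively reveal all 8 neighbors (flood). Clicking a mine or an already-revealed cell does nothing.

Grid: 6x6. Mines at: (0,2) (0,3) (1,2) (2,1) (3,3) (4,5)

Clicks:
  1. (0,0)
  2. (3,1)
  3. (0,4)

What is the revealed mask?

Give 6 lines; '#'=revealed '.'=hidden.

Answer: ##..#.
##....
......
.#....
......
......

Derivation:
Click 1 (0,0) count=0: revealed 4 new [(0,0) (0,1) (1,0) (1,1)] -> total=4
Click 2 (3,1) count=1: revealed 1 new [(3,1)] -> total=5
Click 3 (0,4) count=1: revealed 1 new [(0,4)] -> total=6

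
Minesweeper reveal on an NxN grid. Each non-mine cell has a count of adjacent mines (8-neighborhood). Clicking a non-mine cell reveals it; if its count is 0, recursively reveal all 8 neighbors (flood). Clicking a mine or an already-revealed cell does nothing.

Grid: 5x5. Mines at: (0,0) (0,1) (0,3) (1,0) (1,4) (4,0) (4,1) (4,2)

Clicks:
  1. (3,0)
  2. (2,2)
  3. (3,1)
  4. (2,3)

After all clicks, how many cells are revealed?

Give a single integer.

Answer: 10

Derivation:
Click 1 (3,0) count=2: revealed 1 new [(3,0)] -> total=1
Click 2 (2,2) count=0: revealed 9 new [(1,1) (1,2) (1,3) (2,1) (2,2) (2,3) (3,1) (3,2) (3,3)] -> total=10
Click 3 (3,1) count=3: revealed 0 new [(none)] -> total=10
Click 4 (2,3) count=1: revealed 0 new [(none)] -> total=10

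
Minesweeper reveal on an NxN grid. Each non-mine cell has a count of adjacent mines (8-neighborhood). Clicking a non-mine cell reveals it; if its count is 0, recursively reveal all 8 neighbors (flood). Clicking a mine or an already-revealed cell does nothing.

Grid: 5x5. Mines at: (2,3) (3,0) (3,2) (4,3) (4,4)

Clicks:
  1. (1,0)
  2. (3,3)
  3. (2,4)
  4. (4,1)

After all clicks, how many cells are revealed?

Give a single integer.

Click 1 (1,0) count=0: revealed 13 new [(0,0) (0,1) (0,2) (0,3) (0,4) (1,0) (1,1) (1,2) (1,3) (1,4) (2,0) (2,1) (2,2)] -> total=13
Click 2 (3,3) count=4: revealed 1 new [(3,3)] -> total=14
Click 3 (2,4) count=1: revealed 1 new [(2,4)] -> total=15
Click 4 (4,1) count=2: revealed 1 new [(4,1)] -> total=16

Answer: 16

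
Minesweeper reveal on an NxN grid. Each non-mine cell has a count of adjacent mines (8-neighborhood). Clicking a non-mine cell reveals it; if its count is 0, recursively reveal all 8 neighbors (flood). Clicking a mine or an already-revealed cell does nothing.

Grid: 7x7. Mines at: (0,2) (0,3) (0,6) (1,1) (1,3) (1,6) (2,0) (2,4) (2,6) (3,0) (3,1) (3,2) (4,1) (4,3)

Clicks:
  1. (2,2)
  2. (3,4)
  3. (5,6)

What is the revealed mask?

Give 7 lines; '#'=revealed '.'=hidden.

Answer: .......
.......
..#....
....###
....###
#######
#######

Derivation:
Click 1 (2,2) count=4: revealed 1 new [(2,2)] -> total=1
Click 2 (3,4) count=2: revealed 1 new [(3,4)] -> total=2
Click 3 (5,6) count=0: revealed 19 new [(3,5) (3,6) (4,4) (4,5) (4,6) (5,0) (5,1) (5,2) (5,3) (5,4) (5,5) (5,6) (6,0) (6,1) (6,2) (6,3) (6,4) (6,5) (6,6)] -> total=21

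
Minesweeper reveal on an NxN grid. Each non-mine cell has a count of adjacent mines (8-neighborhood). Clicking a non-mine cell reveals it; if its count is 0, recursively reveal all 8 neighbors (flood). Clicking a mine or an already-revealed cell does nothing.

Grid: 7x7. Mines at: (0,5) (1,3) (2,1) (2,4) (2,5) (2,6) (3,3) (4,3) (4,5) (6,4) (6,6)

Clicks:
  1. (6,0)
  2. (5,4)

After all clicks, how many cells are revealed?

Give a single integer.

Click 1 (6,0) count=0: revealed 14 new [(3,0) (3,1) (3,2) (4,0) (4,1) (4,2) (5,0) (5,1) (5,2) (5,3) (6,0) (6,1) (6,2) (6,3)] -> total=14
Click 2 (5,4) count=3: revealed 1 new [(5,4)] -> total=15

Answer: 15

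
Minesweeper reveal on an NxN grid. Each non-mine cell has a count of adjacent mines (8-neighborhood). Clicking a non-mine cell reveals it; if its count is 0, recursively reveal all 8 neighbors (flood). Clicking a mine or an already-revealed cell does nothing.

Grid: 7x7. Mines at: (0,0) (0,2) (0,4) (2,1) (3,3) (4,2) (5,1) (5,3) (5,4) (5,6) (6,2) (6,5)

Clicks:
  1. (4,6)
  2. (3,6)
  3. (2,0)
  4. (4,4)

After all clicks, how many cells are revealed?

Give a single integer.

Answer: 15

Derivation:
Click 1 (4,6) count=1: revealed 1 new [(4,6)] -> total=1
Click 2 (3,6) count=0: revealed 13 new [(0,5) (0,6) (1,4) (1,5) (1,6) (2,4) (2,5) (2,6) (3,4) (3,5) (3,6) (4,4) (4,5)] -> total=14
Click 3 (2,0) count=1: revealed 1 new [(2,0)] -> total=15
Click 4 (4,4) count=3: revealed 0 new [(none)] -> total=15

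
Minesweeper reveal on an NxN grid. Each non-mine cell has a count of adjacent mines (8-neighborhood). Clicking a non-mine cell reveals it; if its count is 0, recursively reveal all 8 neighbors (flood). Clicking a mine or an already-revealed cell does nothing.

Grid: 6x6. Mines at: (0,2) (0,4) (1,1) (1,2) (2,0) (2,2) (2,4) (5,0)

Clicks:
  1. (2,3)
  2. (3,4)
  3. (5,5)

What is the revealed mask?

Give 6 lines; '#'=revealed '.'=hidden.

Click 1 (2,3) count=3: revealed 1 new [(2,3)] -> total=1
Click 2 (3,4) count=1: revealed 1 new [(3,4)] -> total=2
Click 3 (5,5) count=0: revealed 14 new [(3,1) (3,2) (3,3) (3,5) (4,1) (4,2) (4,3) (4,4) (4,5) (5,1) (5,2) (5,3) (5,4) (5,5)] -> total=16

Answer: ......
......
...#..
.#####
.#####
.#####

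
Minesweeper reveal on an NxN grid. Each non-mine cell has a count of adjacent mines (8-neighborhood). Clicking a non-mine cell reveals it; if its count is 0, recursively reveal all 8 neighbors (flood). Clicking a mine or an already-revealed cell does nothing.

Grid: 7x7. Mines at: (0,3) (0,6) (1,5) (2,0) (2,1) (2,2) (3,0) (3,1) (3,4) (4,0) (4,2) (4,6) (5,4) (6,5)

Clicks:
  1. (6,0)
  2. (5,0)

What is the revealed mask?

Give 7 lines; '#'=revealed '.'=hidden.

Answer: .......
.......
.......
.......
.......
####...
####...

Derivation:
Click 1 (6,0) count=0: revealed 8 new [(5,0) (5,1) (5,2) (5,3) (6,0) (6,1) (6,2) (6,3)] -> total=8
Click 2 (5,0) count=1: revealed 0 new [(none)] -> total=8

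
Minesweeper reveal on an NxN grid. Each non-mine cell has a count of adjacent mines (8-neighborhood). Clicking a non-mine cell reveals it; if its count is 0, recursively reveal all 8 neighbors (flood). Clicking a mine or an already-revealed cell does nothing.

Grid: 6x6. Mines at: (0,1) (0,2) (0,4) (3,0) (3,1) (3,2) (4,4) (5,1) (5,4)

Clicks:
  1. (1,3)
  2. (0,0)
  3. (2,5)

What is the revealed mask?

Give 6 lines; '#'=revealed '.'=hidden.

Answer: #.....
...###
...###
...###
......
......

Derivation:
Click 1 (1,3) count=2: revealed 1 new [(1,3)] -> total=1
Click 2 (0,0) count=1: revealed 1 new [(0,0)] -> total=2
Click 3 (2,5) count=0: revealed 8 new [(1,4) (1,5) (2,3) (2,4) (2,5) (3,3) (3,4) (3,5)] -> total=10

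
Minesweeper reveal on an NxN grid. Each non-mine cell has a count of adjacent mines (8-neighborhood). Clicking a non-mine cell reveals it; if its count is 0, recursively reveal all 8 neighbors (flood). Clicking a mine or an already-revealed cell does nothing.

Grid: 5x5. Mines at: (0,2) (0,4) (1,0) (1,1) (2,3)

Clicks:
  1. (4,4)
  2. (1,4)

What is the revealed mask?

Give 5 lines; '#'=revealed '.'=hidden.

Click 1 (4,4) count=0: revealed 13 new [(2,0) (2,1) (2,2) (3,0) (3,1) (3,2) (3,3) (3,4) (4,0) (4,1) (4,2) (4,3) (4,4)] -> total=13
Click 2 (1,4) count=2: revealed 1 new [(1,4)] -> total=14

Answer: .....
....#
###..
#####
#####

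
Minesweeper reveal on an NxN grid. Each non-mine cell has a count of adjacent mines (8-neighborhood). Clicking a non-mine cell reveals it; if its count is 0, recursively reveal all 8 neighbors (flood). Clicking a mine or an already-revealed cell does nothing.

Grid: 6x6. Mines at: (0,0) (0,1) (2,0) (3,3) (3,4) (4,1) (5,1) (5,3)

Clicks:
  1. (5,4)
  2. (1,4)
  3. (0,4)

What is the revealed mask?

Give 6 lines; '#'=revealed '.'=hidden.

Click 1 (5,4) count=1: revealed 1 new [(5,4)] -> total=1
Click 2 (1,4) count=0: revealed 12 new [(0,2) (0,3) (0,4) (0,5) (1,2) (1,3) (1,4) (1,5) (2,2) (2,3) (2,4) (2,5)] -> total=13
Click 3 (0,4) count=0: revealed 0 new [(none)] -> total=13

Answer: ..####
..####
..####
......
......
....#.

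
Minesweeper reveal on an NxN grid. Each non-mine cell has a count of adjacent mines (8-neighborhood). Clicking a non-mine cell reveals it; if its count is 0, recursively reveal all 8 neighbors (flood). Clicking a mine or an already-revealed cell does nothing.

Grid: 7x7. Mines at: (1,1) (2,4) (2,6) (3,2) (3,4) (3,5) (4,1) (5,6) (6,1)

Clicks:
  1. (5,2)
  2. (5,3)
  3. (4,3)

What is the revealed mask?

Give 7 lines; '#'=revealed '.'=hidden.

Click 1 (5,2) count=2: revealed 1 new [(5,2)] -> total=1
Click 2 (5,3) count=0: revealed 11 new [(4,2) (4,3) (4,4) (4,5) (5,3) (5,4) (5,5) (6,2) (6,3) (6,4) (6,5)] -> total=12
Click 3 (4,3) count=2: revealed 0 new [(none)] -> total=12

Answer: .......
.......
.......
.......
..####.
..####.
..####.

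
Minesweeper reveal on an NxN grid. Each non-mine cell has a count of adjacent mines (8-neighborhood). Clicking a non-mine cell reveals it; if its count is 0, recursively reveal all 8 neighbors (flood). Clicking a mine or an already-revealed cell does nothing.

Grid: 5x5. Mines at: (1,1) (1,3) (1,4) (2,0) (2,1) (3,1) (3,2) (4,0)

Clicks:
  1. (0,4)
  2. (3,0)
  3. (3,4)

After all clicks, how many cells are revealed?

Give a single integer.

Click 1 (0,4) count=2: revealed 1 new [(0,4)] -> total=1
Click 2 (3,0) count=4: revealed 1 new [(3,0)] -> total=2
Click 3 (3,4) count=0: revealed 6 new [(2,3) (2,4) (3,3) (3,4) (4,3) (4,4)] -> total=8

Answer: 8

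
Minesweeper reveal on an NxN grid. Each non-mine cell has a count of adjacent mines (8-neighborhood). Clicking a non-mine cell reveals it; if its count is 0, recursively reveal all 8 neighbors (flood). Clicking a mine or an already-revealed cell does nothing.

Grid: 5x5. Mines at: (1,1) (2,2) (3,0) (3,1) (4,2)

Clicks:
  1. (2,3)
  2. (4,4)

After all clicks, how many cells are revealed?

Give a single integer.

Answer: 12

Derivation:
Click 1 (2,3) count=1: revealed 1 new [(2,3)] -> total=1
Click 2 (4,4) count=0: revealed 11 new [(0,2) (0,3) (0,4) (1,2) (1,3) (1,4) (2,4) (3,3) (3,4) (4,3) (4,4)] -> total=12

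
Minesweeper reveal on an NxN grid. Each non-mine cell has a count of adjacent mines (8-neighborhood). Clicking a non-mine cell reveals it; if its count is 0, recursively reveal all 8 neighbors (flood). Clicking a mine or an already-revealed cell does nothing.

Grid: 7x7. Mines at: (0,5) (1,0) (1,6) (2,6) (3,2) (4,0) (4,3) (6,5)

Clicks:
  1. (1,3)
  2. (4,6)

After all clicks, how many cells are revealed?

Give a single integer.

Click 1 (1,3) count=0: revealed 17 new [(0,1) (0,2) (0,3) (0,4) (1,1) (1,2) (1,3) (1,4) (1,5) (2,1) (2,2) (2,3) (2,4) (2,5) (3,3) (3,4) (3,5)] -> total=17
Click 2 (4,6) count=0: revealed 7 new [(3,6) (4,4) (4,5) (4,6) (5,4) (5,5) (5,6)] -> total=24

Answer: 24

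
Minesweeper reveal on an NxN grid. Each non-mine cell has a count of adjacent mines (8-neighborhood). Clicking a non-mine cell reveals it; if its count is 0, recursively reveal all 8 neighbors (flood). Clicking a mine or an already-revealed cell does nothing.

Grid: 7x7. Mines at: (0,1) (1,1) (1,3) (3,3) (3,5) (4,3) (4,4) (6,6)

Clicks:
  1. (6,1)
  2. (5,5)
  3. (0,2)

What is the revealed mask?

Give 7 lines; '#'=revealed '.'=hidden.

Click 1 (6,1) count=0: revealed 21 new [(2,0) (2,1) (2,2) (3,0) (3,1) (3,2) (4,0) (4,1) (4,2) (5,0) (5,1) (5,2) (5,3) (5,4) (5,5) (6,0) (6,1) (6,2) (6,3) (6,4) (6,5)] -> total=21
Click 2 (5,5) count=2: revealed 0 new [(none)] -> total=21
Click 3 (0,2) count=3: revealed 1 new [(0,2)] -> total=22

Answer: ..#....
.......
###....
###....
###....
######.
######.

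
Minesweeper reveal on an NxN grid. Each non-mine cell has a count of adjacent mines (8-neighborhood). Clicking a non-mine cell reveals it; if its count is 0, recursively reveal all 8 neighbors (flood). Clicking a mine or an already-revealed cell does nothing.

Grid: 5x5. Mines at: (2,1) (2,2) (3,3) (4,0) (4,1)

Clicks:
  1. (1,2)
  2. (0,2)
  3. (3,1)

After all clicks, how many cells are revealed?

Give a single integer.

Click 1 (1,2) count=2: revealed 1 new [(1,2)] -> total=1
Click 2 (0,2) count=0: revealed 11 new [(0,0) (0,1) (0,2) (0,3) (0,4) (1,0) (1,1) (1,3) (1,4) (2,3) (2,4)] -> total=12
Click 3 (3,1) count=4: revealed 1 new [(3,1)] -> total=13

Answer: 13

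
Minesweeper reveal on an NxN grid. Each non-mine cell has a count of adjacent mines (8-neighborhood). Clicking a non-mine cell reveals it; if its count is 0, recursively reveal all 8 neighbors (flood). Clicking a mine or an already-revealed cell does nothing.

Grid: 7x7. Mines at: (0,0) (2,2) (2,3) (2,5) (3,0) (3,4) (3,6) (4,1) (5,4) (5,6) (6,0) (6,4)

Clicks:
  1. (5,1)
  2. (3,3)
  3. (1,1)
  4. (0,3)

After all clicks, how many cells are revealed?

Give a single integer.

Answer: 14

Derivation:
Click 1 (5,1) count=2: revealed 1 new [(5,1)] -> total=1
Click 2 (3,3) count=3: revealed 1 new [(3,3)] -> total=2
Click 3 (1,1) count=2: revealed 1 new [(1,1)] -> total=3
Click 4 (0,3) count=0: revealed 11 new [(0,1) (0,2) (0,3) (0,4) (0,5) (0,6) (1,2) (1,3) (1,4) (1,5) (1,6)] -> total=14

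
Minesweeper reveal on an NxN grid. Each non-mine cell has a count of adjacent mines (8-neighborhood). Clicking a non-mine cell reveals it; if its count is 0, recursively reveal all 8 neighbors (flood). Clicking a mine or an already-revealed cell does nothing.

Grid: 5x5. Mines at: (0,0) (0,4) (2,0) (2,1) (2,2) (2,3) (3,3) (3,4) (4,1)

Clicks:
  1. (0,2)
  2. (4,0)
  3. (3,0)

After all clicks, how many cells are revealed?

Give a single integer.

Click 1 (0,2) count=0: revealed 6 new [(0,1) (0,2) (0,3) (1,1) (1,2) (1,3)] -> total=6
Click 2 (4,0) count=1: revealed 1 new [(4,0)] -> total=7
Click 3 (3,0) count=3: revealed 1 new [(3,0)] -> total=8

Answer: 8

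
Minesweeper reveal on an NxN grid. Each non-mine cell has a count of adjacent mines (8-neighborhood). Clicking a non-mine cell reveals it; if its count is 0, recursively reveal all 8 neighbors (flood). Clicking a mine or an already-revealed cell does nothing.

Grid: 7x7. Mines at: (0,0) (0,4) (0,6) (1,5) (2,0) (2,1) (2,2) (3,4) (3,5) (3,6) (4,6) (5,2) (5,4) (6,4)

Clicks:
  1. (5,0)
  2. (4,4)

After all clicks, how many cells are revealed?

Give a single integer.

Click 1 (5,0) count=0: revealed 8 new [(3,0) (3,1) (4,0) (4,1) (5,0) (5,1) (6,0) (6,1)] -> total=8
Click 2 (4,4) count=3: revealed 1 new [(4,4)] -> total=9

Answer: 9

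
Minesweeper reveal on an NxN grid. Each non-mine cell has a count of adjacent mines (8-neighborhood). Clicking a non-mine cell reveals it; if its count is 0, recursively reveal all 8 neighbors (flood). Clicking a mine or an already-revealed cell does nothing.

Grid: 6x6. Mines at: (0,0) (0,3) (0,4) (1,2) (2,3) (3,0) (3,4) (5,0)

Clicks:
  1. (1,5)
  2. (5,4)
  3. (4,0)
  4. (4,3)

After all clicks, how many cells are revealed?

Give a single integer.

Click 1 (1,5) count=1: revealed 1 new [(1,5)] -> total=1
Click 2 (5,4) count=0: revealed 13 new [(3,1) (3,2) (3,3) (4,1) (4,2) (4,3) (4,4) (4,5) (5,1) (5,2) (5,3) (5,4) (5,5)] -> total=14
Click 3 (4,0) count=2: revealed 1 new [(4,0)] -> total=15
Click 4 (4,3) count=1: revealed 0 new [(none)] -> total=15

Answer: 15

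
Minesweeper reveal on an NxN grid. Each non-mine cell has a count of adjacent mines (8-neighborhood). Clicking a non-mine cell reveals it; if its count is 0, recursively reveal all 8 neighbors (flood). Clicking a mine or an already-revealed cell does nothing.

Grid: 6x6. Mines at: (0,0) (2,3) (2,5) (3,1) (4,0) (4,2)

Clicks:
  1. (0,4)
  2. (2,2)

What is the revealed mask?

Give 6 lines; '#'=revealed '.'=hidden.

Click 1 (0,4) count=0: revealed 10 new [(0,1) (0,2) (0,3) (0,4) (0,5) (1,1) (1,2) (1,3) (1,4) (1,5)] -> total=10
Click 2 (2,2) count=2: revealed 1 new [(2,2)] -> total=11

Answer: .#####
.#####
..#...
......
......
......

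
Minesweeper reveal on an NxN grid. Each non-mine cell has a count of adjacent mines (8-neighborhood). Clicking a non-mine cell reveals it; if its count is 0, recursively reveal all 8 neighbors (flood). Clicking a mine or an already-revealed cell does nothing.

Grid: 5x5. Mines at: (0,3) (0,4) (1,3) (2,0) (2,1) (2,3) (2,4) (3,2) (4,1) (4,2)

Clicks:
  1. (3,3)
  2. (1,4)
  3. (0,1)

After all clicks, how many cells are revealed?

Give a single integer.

Click 1 (3,3) count=4: revealed 1 new [(3,3)] -> total=1
Click 2 (1,4) count=5: revealed 1 new [(1,4)] -> total=2
Click 3 (0,1) count=0: revealed 6 new [(0,0) (0,1) (0,2) (1,0) (1,1) (1,2)] -> total=8

Answer: 8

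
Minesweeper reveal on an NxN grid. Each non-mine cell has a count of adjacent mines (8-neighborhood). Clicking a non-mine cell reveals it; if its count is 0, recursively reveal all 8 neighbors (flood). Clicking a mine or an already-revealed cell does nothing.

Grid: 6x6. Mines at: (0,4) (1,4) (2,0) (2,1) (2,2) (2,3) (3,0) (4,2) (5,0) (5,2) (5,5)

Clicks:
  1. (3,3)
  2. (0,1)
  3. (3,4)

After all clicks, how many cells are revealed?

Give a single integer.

Answer: 10

Derivation:
Click 1 (3,3) count=3: revealed 1 new [(3,3)] -> total=1
Click 2 (0,1) count=0: revealed 8 new [(0,0) (0,1) (0,2) (0,3) (1,0) (1,1) (1,2) (1,3)] -> total=9
Click 3 (3,4) count=1: revealed 1 new [(3,4)] -> total=10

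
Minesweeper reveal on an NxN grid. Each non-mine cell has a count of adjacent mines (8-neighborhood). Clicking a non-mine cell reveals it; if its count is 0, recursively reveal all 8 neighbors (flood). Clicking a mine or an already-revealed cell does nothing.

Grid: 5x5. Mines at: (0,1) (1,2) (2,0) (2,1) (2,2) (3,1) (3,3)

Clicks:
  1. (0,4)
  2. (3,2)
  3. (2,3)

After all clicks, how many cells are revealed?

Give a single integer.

Click 1 (0,4) count=0: revealed 6 new [(0,3) (0,4) (1,3) (1,4) (2,3) (2,4)] -> total=6
Click 2 (3,2) count=4: revealed 1 new [(3,2)] -> total=7
Click 3 (2,3) count=3: revealed 0 new [(none)] -> total=7

Answer: 7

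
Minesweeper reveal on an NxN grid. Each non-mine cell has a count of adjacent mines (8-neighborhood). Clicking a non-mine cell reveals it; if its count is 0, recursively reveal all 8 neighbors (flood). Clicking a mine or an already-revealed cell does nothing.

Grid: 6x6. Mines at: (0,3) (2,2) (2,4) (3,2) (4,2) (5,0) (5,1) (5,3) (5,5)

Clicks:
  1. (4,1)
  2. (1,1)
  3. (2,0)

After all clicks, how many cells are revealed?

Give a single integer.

Click 1 (4,1) count=4: revealed 1 new [(4,1)] -> total=1
Click 2 (1,1) count=1: revealed 1 new [(1,1)] -> total=2
Click 3 (2,0) count=0: revealed 10 new [(0,0) (0,1) (0,2) (1,0) (1,2) (2,0) (2,1) (3,0) (3,1) (4,0)] -> total=12

Answer: 12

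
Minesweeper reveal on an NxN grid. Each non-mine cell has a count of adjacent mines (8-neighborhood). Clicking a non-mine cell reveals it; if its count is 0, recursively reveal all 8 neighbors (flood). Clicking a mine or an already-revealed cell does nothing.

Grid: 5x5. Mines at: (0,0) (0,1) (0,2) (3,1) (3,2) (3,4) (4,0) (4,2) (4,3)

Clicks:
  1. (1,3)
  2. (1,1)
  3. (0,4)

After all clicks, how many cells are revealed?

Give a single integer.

Answer: 7

Derivation:
Click 1 (1,3) count=1: revealed 1 new [(1,3)] -> total=1
Click 2 (1,1) count=3: revealed 1 new [(1,1)] -> total=2
Click 3 (0,4) count=0: revealed 5 new [(0,3) (0,4) (1,4) (2,3) (2,4)] -> total=7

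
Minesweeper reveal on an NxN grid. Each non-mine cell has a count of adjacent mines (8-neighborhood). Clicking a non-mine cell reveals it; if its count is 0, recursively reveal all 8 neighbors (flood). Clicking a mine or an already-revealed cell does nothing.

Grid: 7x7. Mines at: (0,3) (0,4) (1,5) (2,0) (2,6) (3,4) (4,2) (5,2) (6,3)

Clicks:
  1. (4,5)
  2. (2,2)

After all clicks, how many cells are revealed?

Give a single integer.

Click 1 (4,5) count=1: revealed 1 new [(4,5)] -> total=1
Click 2 (2,2) count=0: revealed 9 new [(1,1) (1,2) (1,3) (2,1) (2,2) (2,3) (3,1) (3,2) (3,3)] -> total=10

Answer: 10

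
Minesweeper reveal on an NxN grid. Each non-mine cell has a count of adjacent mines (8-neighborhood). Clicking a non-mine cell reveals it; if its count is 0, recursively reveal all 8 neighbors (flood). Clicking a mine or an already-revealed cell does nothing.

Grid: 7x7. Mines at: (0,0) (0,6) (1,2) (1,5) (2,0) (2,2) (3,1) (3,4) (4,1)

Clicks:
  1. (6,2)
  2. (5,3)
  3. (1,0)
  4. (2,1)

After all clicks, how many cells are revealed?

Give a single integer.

Answer: 25

Derivation:
Click 1 (6,2) count=0: revealed 23 new [(2,5) (2,6) (3,5) (3,6) (4,2) (4,3) (4,4) (4,5) (4,6) (5,0) (5,1) (5,2) (5,3) (5,4) (5,5) (5,6) (6,0) (6,1) (6,2) (6,3) (6,4) (6,5) (6,6)] -> total=23
Click 2 (5,3) count=0: revealed 0 new [(none)] -> total=23
Click 3 (1,0) count=2: revealed 1 new [(1,0)] -> total=24
Click 4 (2,1) count=4: revealed 1 new [(2,1)] -> total=25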